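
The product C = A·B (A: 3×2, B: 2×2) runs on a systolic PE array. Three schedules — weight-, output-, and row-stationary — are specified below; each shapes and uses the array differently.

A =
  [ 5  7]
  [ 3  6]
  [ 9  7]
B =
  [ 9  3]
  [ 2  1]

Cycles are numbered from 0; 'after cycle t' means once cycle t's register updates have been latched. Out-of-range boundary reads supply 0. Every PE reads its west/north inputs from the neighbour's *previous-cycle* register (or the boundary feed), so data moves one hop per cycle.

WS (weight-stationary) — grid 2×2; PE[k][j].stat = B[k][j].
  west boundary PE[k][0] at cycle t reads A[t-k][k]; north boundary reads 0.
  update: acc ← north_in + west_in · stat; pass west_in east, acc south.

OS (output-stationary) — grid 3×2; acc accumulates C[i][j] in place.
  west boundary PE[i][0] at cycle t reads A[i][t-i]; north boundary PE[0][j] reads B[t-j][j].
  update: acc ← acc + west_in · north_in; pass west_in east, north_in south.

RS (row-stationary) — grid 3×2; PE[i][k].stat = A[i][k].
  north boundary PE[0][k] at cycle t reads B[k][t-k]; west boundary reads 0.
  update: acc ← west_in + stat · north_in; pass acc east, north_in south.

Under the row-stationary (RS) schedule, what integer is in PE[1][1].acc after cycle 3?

PE[1][1].acc = 15

RS (3×2). Following PE[1][1] plus its west/north inputs:
  t=0 PE[0][1]: acc=0 h=0 v=0
  t=0 PE[1][0]: acc=0 h=0 v=0
  t=0 PE[1][1]: acc=0 h=0 v=0
  t=1 PE[0][1]: acc=59 h=59 v=2
  t=1 PE[1][0]: acc=27 h=27 v=9
  t=1 PE[1][1]: acc=0 h=0 v=0
  t=2 PE[0][1]: acc=22 h=22 v=1
  t=2 PE[1][0]: acc=9 h=9 v=3
  t=2 PE[1][1]: acc=39 h=39 v=2
  t=3 PE[0][1]: acc=0 h=0 v=0
  t=3 PE[1][0]: acc=0 h=0 v=0
  t=3 PE[1][1]: acc=15 h=15 v=1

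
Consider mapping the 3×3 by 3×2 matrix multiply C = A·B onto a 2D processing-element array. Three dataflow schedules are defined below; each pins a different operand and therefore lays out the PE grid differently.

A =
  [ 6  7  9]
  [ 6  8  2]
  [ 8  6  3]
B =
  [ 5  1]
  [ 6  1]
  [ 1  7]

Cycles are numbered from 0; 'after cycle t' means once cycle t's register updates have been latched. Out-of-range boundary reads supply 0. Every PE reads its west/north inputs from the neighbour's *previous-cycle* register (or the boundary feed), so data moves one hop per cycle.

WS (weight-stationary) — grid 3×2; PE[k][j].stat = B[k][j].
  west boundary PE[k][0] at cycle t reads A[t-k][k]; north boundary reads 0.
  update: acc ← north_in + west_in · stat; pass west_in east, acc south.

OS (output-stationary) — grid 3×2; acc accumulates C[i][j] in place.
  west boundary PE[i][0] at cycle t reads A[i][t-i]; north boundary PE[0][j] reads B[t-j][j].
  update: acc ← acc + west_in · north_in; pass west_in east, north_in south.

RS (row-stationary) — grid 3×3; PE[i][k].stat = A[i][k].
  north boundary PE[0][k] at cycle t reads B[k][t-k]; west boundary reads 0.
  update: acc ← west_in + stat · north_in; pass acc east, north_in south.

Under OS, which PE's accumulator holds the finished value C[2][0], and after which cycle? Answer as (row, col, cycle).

OS: C[2][0] accumulates in PE[2][0]:
  @0  [2,0]  acc 0  |  →0  ↓0
  @1  [2,0]  acc 0  |  →0  ↓0
  @2  [2,0]  acc 40  |  →8  ↓5
  @3  [2,0]  acc 76  |  →6  ↓6
  @4  [2,0]  acc 79  |  →3  ↓1

(row, col, cycle) = (2, 0, 4)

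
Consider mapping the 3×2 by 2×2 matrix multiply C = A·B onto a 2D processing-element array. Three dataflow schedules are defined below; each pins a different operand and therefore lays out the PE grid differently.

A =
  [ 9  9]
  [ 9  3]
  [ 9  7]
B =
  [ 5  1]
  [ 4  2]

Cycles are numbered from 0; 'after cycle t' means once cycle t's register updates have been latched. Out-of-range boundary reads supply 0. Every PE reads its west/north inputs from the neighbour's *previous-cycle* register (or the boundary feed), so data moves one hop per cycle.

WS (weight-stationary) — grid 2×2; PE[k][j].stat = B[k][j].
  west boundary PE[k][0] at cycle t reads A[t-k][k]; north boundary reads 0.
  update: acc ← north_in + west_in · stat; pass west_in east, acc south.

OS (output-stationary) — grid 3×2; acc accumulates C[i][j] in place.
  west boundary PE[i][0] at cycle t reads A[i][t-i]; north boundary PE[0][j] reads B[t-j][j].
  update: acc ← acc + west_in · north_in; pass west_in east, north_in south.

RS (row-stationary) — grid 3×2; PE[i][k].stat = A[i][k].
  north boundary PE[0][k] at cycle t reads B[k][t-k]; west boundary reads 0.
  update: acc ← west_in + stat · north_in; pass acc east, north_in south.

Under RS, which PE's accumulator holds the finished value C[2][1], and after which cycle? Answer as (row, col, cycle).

(row, col, cycle) = (2, 1, 4)

Under RS, C[2][1] lands at PE[2][1]:
  0: (2,1).acc=0  regs=<0,0>
  1: (2,1).acc=0  regs=<0,0>
  2: (2,1).acc=0  regs=<0,0>
  3: (2,1).acc=73  regs=<73,4>
  4: (2,1).acc=23  regs=<23,2>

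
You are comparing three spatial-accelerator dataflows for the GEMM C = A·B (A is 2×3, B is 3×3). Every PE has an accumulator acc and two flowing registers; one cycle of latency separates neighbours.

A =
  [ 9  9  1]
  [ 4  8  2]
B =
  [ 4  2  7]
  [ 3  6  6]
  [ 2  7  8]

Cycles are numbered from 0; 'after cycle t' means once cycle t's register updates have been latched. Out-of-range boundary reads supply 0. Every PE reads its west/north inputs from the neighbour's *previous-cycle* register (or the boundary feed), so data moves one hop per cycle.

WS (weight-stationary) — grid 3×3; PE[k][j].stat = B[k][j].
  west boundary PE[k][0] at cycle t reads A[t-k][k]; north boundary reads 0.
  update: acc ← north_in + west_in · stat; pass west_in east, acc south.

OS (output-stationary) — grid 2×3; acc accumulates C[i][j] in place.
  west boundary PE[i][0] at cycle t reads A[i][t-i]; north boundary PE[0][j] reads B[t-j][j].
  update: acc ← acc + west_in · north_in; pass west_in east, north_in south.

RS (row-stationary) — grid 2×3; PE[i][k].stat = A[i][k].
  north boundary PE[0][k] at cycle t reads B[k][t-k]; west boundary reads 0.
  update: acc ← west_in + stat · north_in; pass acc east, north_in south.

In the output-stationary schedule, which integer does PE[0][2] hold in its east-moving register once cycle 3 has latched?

register = 9

OS (2×3). Following PE[0][2] plus its west/north inputs:
  c0 r0c1: 0 / 0 / 0
  c0 r0c2: 0 / 0 / 0
  c1 r0c1: 18 / 9 / 2
  c1 r0c2: 0 / 0 / 0
  c2 r0c1: 72 / 9 / 6
  c2 r0c2: 63 / 9 / 7
  c3 r0c1: 79 / 1 / 7
  c3 r0c2: 117 / 9 / 6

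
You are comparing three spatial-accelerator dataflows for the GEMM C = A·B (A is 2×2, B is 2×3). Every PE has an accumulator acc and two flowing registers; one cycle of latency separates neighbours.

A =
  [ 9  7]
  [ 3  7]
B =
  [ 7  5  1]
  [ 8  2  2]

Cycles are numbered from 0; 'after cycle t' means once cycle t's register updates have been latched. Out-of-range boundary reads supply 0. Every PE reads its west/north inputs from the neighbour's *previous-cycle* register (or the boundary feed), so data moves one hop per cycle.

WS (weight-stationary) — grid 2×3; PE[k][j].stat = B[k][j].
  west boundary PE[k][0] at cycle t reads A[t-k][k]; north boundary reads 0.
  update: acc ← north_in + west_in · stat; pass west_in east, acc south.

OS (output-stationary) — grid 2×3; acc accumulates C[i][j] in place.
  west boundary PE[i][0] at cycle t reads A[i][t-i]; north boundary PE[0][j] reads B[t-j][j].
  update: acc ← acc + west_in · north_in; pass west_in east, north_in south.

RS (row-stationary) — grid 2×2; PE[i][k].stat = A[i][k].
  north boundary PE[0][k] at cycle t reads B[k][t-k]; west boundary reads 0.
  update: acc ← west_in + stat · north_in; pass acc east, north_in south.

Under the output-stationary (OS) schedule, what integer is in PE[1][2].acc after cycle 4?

PE[1][2].acc = 17

OS 2×3: PE[1][2] cycle-by-cycle (with neighbour feeds):
  @0  [0,2]  acc 0  |  →0  ↓0
  @0  [1,1]  acc 0  |  →0  ↓0
  @0  [1,2]  acc 0  |  →0  ↓0
  @1  [0,2]  acc 0  |  →0  ↓0
  @1  [1,1]  acc 0  |  →0  ↓0
  @1  [1,2]  acc 0  |  →0  ↓0
  @2  [0,2]  acc 9  |  →9  ↓1
  @2  [1,1]  acc 15  |  →3  ↓5
  @2  [1,2]  acc 0  |  →0  ↓0
  @3  [0,2]  acc 23  |  →7  ↓2
  @3  [1,1]  acc 29  |  →7  ↓2
  @3  [1,2]  acc 3  |  →3  ↓1
  @4  [0,2]  acc 23  |  →0  ↓0
  @4  [1,1]  acc 29  |  →0  ↓0
  @4  [1,2]  acc 17  |  →7  ↓2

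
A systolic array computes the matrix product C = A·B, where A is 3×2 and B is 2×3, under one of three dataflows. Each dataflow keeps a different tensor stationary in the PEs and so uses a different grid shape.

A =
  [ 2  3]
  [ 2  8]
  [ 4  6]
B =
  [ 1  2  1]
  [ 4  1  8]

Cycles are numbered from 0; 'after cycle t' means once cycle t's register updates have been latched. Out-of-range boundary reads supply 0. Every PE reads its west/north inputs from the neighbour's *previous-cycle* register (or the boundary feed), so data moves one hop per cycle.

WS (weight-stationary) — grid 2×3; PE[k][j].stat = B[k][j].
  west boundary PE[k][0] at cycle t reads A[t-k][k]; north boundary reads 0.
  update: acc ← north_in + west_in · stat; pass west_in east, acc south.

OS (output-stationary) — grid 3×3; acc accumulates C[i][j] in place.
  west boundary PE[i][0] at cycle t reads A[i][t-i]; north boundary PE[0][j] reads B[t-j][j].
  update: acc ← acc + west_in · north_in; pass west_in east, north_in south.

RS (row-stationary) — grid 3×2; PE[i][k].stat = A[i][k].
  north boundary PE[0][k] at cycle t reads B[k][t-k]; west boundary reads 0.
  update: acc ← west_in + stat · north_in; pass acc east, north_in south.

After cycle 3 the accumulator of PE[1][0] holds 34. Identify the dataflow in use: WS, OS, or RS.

WS (2×3 grid), PE[1][0]:
  [0] (1,0) acc=0 (h:0 v:0)
  [1] (1,0) acc=14 (h:3 v:14)
  [2] (1,0) acc=34 (h:8 v:34)
  [3] (1,0) acc=28 (h:6 v:28)
OS (3×3 grid), PE[1][0]:
  [0] (1,0) acc=0 (h:0 v:0)
  [1] (1,0) acc=2 (h:2 v:1)
  [2] (1,0) acc=34 (h:8 v:4)
  [3] (1,0) acc=34 (h:0 v:0)
RS (3×2 grid), PE[1][0]:
  [0] (1,0) acc=0 (h:0 v:0)
  [1] (1,0) acc=2 (h:2 v:1)
  [2] (1,0) acc=4 (h:4 v:2)
  [3] (1,0) acc=2 (h:2 v:1)

dataflow = OS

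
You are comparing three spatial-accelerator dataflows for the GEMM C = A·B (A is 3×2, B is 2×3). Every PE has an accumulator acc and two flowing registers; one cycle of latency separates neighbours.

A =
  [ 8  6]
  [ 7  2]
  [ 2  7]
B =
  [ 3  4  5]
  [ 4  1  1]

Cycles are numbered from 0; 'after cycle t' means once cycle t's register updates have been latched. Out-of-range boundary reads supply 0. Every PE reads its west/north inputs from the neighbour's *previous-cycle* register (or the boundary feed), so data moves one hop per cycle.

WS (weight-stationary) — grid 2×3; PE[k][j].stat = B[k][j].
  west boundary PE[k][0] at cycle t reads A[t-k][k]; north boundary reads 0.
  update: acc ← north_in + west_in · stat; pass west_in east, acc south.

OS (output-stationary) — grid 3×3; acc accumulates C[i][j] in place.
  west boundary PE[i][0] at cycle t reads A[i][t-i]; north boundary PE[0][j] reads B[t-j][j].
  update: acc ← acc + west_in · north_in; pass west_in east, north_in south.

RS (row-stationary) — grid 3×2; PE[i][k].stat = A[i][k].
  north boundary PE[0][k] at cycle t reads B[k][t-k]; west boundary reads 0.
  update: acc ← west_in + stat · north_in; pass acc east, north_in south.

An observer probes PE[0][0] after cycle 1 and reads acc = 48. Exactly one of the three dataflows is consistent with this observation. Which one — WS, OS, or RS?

dataflow = OS

WS [2×3] PE[0][0] across cycles:
  step 0 · PE0,0: acc=24; fwd→8 fwd↓24
  step 1 · PE0,0: acc=21; fwd→7 fwd↓21
OS [3×3] PE[0][0] across cycles:
  step 0 · PE0,0: acc=24; fwd→8 fwd↓3
  step 1 · PE0,0: acc=48; fwd→6 fwd↓4
RS [3×2] PE[0][0] across cycles:
  step 0 · PE0,0: acc=24; fwd→24 fwd↓3
  step 1 · PE0,0: acc=32; fwd→32 fwd↓4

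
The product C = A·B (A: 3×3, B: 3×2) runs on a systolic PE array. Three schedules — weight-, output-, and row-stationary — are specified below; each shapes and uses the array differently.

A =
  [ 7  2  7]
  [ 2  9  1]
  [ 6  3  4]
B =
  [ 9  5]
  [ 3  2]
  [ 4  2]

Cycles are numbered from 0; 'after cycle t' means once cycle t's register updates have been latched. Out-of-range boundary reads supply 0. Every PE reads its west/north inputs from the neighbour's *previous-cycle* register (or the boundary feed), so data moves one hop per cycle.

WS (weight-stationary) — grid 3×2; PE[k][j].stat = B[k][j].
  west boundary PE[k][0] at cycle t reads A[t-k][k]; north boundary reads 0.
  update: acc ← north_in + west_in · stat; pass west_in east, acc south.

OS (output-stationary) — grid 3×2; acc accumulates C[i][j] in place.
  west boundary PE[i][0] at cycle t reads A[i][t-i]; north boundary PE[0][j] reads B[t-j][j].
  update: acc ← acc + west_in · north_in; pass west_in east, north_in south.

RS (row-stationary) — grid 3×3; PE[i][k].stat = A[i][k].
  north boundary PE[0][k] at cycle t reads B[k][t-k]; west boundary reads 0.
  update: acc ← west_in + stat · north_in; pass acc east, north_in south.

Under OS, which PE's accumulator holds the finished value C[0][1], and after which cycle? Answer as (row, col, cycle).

Under OS, C[0][1] lands at PE[0][1]:
  after 0 — PE[0][1] acc=0, pass-E 0, pass-S 0
  after 1 — PE[0][1] acc=35, pass-E 7, pass-S 5
  after 2 — PE[0][1] acc=39, pass-E 2, pass-S 2
  after 3 — PE[0][1] acc=53, pass-E 7, pass-S 2

(row, col, cycle) = (0, 1, 3)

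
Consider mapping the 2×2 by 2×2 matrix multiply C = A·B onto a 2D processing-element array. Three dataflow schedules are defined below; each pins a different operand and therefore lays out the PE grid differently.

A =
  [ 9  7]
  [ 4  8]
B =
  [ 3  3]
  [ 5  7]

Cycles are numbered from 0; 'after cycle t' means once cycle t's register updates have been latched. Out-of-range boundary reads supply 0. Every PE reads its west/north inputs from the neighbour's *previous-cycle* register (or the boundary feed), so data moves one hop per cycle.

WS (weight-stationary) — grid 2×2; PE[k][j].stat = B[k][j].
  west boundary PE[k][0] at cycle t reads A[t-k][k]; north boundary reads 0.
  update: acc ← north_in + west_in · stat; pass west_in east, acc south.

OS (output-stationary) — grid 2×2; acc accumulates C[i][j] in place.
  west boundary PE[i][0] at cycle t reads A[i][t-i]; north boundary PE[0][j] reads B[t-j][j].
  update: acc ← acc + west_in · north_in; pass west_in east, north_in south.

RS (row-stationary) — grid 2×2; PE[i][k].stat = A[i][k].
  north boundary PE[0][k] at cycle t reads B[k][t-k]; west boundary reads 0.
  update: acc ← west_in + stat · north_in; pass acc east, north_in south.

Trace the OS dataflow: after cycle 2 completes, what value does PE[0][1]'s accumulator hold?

PE[0][1].acc = 76

Tracing OS — 2×2 array, target PE[0][1]:
  t=0 PE[0][0]: acc=27 h=9 v=3
  t=0 PE[0][1]: acc=0 h=0 v=0
  t=1 PE[0][0]: acc=62 h=7 v=5
  t=1 PE[0][1]: acc=27 h=9 v=3
  t=2 PE[0][0]: acc=62 h=0 v=0
  t=2 PE[0][1]: acc=76 h=7 v=7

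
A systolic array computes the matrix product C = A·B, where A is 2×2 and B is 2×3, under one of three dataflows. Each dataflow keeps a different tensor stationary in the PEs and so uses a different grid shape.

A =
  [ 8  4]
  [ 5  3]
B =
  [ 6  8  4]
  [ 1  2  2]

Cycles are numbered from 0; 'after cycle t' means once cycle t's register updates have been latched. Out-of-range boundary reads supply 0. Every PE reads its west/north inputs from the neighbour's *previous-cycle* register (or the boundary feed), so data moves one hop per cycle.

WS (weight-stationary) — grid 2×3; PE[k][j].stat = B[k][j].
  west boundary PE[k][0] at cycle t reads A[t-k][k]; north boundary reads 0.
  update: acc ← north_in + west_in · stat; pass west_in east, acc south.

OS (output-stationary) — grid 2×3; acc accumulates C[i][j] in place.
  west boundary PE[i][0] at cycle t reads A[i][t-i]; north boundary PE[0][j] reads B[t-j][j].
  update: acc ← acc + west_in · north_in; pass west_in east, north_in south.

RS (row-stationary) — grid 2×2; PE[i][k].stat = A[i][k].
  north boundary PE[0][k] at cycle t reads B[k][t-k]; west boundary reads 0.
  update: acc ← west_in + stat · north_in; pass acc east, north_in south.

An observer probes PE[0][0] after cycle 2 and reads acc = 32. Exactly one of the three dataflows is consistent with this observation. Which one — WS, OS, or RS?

dataflow = RS

WS (2×3 grid), PE[0][0]:
  t=0 PE[0][0]: acc=48 h=8 v=48
  t=1 PE[0][0]: acc=30 h=5 v=30
  t=2 PE[0][0]: acc=0 h=0 v=0
OS (2×3 grid), PE[0][0]:
  t=0 PE[0][0]: acc=48 h=8 v=6
  t=1 PE[0][0]: acc=52 h=4 v=1
  t=2 PE[0][0]: acc=52 h=0 v=0
RS (2×2 grid), PE[0][0]:
  t=0 PE[0][0]: acc=48 h=48 v=6
  t=1 PE[0][0]: acc=64 h=64 v=8
  t=2 PE[0][0]: acc=32 h=32 v=4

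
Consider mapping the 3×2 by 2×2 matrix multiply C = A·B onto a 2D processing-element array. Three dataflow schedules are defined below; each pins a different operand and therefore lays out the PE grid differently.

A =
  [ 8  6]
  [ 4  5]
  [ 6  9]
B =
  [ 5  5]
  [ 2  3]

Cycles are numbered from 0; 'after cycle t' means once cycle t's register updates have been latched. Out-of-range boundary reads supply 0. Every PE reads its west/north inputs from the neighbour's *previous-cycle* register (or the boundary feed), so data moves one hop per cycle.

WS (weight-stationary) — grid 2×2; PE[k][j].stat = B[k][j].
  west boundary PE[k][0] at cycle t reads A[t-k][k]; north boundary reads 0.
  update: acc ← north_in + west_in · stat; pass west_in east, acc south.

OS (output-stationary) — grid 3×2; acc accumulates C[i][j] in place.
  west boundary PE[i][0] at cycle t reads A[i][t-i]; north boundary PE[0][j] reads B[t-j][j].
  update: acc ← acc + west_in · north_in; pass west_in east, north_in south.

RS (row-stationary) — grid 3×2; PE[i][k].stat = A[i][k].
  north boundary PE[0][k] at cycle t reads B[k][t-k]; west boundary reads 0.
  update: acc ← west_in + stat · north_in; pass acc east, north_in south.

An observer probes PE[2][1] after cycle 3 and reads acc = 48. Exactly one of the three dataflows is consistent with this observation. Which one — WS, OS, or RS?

dataflow = RS

WS: PE[2][1] is outside its 2×2 grid.
Under OS (3×2), PE[2][1]:
  c0 r2c1: 0 / 0 / 0
  c1 r2c1: 0 / 0 / 0
  c2 r2c1: 0 / 0 / 0
  c3 r2c1: 30 / 6 / 5
Under RS (3×2), PE[2][1]:
  c0 r2c1: 0 / 0 / 0
  c1 r2c1: 0 / 0 / 0
  c2 r2c1: 0 / 0 / 0
  c3 r2c1: 48 / 48 / 2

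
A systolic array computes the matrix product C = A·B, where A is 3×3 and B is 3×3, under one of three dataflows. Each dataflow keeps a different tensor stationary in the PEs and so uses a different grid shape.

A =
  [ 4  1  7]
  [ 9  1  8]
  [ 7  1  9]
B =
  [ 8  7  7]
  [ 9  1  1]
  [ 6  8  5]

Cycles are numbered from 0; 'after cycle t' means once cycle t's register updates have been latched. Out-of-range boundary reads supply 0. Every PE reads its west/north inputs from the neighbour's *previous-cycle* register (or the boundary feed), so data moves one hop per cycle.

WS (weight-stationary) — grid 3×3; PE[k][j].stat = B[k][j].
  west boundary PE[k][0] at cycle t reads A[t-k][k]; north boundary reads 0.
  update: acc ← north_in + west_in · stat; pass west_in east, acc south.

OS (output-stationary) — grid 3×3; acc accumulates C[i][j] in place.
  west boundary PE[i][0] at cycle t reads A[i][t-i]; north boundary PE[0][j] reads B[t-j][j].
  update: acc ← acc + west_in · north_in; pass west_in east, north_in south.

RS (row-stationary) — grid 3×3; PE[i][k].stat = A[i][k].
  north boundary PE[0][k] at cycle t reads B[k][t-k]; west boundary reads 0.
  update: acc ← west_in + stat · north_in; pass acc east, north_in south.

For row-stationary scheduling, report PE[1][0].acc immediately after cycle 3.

PE[1][0].acc = 63

Tracing RS — 3×3 array, target PE[1][0]:
  t=0 PE[0][0]: acc=32 h=32 v=8
  t=0 PE[1][0]: acc=0 h=0 v=0
  t=1 PE[0][0]: acc=28 h=28 v=7
  t=1 PE[1][0]: acc=72 h=72 v=8
  t=2 PE[0][0]: acc=28 h=28 v=7
  t=2 PE[1][0]: acc=63 h=63 v=7
  t=3 PE[0][0]: acc=0 h=0 v=0
  t=3 PE[1][0]: acc=63 h=63 v=7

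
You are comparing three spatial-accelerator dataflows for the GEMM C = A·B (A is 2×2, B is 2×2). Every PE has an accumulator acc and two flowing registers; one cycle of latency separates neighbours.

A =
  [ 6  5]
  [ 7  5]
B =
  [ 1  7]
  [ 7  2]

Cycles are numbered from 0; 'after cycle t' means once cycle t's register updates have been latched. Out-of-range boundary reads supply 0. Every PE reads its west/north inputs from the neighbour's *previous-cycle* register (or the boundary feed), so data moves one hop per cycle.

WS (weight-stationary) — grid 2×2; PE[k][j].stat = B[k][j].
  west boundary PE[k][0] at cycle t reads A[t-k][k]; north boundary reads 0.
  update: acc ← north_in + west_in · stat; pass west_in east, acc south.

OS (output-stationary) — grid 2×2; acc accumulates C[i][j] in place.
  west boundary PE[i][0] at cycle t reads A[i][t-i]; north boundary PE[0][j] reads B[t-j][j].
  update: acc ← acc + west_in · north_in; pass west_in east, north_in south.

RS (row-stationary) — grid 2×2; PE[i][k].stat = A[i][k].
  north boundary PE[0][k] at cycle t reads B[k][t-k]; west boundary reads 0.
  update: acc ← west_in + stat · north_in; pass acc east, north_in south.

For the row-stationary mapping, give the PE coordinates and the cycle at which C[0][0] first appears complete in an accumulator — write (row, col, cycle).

(row, col, cycle) = (0, 1, 1)

RS: C[0][0] accumulates in PE[0][1]:
  [0] (0,1) acc=0 (h:0 v:0)
  [1] (0,1) acc=41 (h:41 v:7)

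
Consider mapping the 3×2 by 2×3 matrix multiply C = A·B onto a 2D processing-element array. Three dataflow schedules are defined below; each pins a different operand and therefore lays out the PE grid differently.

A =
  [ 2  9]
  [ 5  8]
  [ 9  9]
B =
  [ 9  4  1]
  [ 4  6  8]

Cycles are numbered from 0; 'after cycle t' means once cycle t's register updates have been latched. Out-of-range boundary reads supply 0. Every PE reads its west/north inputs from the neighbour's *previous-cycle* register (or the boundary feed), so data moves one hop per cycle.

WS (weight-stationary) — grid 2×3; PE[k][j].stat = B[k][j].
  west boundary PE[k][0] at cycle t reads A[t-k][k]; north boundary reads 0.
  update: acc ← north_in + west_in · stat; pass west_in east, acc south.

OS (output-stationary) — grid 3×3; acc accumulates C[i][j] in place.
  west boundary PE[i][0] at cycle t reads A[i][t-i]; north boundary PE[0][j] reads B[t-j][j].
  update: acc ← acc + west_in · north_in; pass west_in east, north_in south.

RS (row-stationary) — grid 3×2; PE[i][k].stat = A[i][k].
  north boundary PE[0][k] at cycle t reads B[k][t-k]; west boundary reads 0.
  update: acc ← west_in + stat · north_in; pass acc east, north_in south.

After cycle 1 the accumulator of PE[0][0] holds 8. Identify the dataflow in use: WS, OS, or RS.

dataflow = RS

WS (2×3 grid), PE[0][0]:
  @0  [0,0]  acc 18  |  →2  ↓18
  @1  [0,0]  acc 45  |  →5  ↓45
OS (3×3 grid), PE[0][0]:
  @0  [0,0]  acc 18  |  →2  ↓9
  @1  [0,0]  acc 54  |  →9  ↓4
RS (3×2 grid), PE[0][0]:
  @0  [0,0]  acc 18  |  →18  ↓9
  @1  [0,0]  acc 8  |  →8  ↓4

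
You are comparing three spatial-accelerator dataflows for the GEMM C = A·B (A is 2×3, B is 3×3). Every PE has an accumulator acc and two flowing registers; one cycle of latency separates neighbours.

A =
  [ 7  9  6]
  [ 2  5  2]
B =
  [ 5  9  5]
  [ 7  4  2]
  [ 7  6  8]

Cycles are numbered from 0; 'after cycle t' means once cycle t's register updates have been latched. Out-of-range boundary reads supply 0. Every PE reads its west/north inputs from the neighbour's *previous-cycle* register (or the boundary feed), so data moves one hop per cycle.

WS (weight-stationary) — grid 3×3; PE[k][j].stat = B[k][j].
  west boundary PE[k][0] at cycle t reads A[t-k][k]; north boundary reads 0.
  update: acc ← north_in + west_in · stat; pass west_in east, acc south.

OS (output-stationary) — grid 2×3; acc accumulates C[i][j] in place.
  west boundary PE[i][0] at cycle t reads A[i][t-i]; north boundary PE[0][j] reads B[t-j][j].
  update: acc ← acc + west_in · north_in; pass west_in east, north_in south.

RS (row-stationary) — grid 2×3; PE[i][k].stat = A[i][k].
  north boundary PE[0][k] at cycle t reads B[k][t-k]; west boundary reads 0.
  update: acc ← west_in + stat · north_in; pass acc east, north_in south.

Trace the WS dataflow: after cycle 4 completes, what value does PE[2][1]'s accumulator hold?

PE[2][1].acc = 50

WS on a 3×3 grid — tracing PE[2][1] and its feeders:
  cycle 0: PE[1][1] → acc 0, east 0, south 0
  cycle 0: PE[2][0] → acc 0, east 0, south 0
  cycle 0: PE[2][1] → acc 0, east 0, south 0
  cycle 1: PE[1][1] → acc 0, east 0, south 0
  cycle 1: PE[2][0] → acc 0, east 0, south 0
  cycle 1: PE[2][1] → acc 0, east 0, south 0
  cycle 2: PE[1][1] → acc 99, east 9, south 99
  cycle 2: PE[2][0] → acc 140, east 6, south 140
  cycle 2: PE[2][1] → acc 0, east 0, south 0
  cycle 3: PE[1][1] → acc 38, east 5, south 38
  cycle 3: PE[2][0] → acc 59, east 2, south 59
  cycle 3: PE[2][1] → acc 135, east 6, south 135
  cycle 4: PE[1][1] → acc 0, east 0, south 0
  cycle 4: PE[2][0] → acc 0, east 0, south 0
  cycle 4: PE[2][1] → acc 50, east 2, south 50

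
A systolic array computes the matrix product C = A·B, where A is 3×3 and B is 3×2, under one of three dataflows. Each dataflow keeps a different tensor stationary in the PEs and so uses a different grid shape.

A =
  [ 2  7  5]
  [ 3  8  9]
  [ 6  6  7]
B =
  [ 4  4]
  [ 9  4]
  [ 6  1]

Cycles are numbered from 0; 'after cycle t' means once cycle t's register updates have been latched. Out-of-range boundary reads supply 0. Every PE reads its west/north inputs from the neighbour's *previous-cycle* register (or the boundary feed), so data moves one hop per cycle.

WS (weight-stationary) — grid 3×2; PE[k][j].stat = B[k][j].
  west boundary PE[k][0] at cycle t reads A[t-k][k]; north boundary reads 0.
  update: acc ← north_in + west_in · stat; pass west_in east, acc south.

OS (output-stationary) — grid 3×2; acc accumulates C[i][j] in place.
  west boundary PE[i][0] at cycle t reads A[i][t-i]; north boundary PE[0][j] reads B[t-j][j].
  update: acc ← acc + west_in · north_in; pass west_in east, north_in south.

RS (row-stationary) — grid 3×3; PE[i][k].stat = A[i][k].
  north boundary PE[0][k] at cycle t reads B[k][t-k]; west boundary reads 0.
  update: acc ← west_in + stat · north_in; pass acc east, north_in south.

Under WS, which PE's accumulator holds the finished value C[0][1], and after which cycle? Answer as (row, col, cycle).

(row, col, cycle) = (2, 1, 3)

Under WS, C[0][1] lands at PE[2][1]:
  step 0 · PE2,1: acc=0; fwd→0 fwd↓0
  step 1 · PE2,1: acc=0; fwd→0 fwd↓0
  step 2 · PE2,1: acc=0; fwd→0 fwd↓0
  step 3 · PE2,1: acc=41; fwd→5 fwd↓41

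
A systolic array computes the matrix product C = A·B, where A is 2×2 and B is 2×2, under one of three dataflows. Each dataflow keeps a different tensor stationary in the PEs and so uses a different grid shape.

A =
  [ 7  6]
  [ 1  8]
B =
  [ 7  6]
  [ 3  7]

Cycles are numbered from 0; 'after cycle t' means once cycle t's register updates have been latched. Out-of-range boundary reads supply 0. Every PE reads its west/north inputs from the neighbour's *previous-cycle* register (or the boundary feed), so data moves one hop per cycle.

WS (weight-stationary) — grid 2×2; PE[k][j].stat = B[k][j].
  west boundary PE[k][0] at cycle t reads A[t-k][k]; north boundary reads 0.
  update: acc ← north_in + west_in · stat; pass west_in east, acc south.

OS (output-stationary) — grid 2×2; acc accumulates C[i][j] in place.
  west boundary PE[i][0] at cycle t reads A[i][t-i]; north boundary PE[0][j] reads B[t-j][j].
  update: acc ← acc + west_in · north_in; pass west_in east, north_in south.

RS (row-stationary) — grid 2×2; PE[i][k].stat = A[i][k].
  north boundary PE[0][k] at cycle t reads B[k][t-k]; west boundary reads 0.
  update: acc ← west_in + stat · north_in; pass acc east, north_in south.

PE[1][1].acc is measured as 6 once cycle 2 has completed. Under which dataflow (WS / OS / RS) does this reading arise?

dataflow = OS

— WS: 2×2; PE[1][1] trace:
  after 0 — PE[1][1] acc=0, pass-E 0, pass-S 0
  after 1 — PE[1][1] acc=0, pass-E 0, pass-S 0
  after 2 — PE[1][1] acc=84, pass-E 6, pass-S 84
— OS: 2×2; PE[1][1] trace:
  after 0 — PE[1][1] acc=0, pass-E 0, pass-S 0
  after 1 — PE[1][1] acc=0, pass-E 0, pass-S 0
  after 2 — PE[1][1] acc=6, pass-E 1, pass-S 6
— RS: 2×2; PE[1][1] trace:
  after 0 — PE[1][1] acc=0, pass-E 0, pass-S 0
  after 1 — PE[1][1] acc=0, pass-E 0, pass-S 0
  after 2 — PE[1][1] acc=31, pass-E 31, pass-S 3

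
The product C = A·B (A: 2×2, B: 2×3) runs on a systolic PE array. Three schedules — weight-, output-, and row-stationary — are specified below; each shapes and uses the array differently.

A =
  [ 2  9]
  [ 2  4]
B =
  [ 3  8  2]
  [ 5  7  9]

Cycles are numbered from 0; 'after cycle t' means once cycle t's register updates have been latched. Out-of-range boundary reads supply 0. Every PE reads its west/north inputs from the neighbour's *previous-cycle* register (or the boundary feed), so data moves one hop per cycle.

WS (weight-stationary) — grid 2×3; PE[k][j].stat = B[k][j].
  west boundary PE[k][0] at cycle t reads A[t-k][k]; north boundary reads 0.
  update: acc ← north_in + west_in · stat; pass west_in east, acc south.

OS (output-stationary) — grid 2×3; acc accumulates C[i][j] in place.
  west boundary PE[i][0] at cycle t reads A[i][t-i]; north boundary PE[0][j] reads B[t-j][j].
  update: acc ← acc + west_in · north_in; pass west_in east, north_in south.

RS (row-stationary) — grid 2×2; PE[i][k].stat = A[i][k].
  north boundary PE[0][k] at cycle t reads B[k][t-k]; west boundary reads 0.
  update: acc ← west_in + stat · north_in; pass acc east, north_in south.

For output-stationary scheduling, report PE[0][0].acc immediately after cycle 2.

PE[0][0].acc = 51

OS 2×3: PE[0][0] cycle-by-cycle (with neighbour feeds):
  [0] (0,0) acc=6 (h:2 v:3)
  [1] (0,0) acc=51 (h:9 v:5)
  [2] (0,0) acc=51 (h:0 v:0)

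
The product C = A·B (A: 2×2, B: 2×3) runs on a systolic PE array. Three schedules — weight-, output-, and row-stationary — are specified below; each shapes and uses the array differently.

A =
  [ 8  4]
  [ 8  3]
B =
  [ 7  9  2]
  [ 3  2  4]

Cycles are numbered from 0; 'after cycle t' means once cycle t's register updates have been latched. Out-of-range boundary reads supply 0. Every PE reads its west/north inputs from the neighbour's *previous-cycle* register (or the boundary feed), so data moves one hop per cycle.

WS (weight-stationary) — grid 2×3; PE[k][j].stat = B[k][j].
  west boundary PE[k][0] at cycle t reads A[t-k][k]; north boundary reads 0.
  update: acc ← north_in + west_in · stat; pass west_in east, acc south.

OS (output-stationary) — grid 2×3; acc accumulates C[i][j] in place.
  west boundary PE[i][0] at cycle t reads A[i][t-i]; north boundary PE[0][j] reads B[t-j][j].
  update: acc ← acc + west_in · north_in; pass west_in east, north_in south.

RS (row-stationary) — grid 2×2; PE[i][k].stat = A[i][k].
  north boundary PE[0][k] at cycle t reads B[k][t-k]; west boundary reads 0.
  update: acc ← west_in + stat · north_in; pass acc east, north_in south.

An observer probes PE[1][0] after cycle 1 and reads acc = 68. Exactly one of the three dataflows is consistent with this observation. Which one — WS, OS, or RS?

dataflow = WS

WS [2×3] PE[1][0] across cycles:
  [0] (1,0) acc=0 (h:0 v:0)
  [1] (1,0) acc=68 (h:4 v:68)
OS [2×3] PE[1][0] across cycles:
  [0] (1,0) acc=0 (h:0 v:0)
  [1] (1,0) acc=56 (h:8 v:7)
RS [2×2] PE[1][0] across cycles:
  [0] (1,0) acc=0 (h:0 v:0)
  [1] (1,0) acc=56 (h:56 v:7)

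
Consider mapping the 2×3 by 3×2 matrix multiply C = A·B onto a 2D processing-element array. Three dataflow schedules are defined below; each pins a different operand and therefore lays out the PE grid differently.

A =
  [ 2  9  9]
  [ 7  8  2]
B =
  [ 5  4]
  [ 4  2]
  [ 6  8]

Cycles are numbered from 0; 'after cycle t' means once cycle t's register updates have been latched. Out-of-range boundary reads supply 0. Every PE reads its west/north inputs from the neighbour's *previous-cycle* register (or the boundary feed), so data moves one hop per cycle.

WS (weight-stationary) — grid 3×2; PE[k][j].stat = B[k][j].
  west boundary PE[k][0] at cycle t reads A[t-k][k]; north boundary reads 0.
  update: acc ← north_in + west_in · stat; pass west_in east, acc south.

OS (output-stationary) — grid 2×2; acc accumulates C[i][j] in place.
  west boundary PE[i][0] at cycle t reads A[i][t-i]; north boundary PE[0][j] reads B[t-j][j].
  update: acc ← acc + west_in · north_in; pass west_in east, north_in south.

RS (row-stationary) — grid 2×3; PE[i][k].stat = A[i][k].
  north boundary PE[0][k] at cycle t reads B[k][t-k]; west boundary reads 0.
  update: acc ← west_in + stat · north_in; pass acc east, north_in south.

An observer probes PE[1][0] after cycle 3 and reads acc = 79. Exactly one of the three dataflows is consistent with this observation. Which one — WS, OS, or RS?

dataflow = OS

Under WS (3×2), PE[1][0]:
  [0] (1,0) acc=0 (h:0 v:0)
  [1] (1,0) acc=46 (h:9 v:46)
  [2] (1,0) acc=67 (h:8 v:67)
  [3] (1,0) acc=0 (h:0 v:0)
Under OS (2×2), PE[1][0]:
  [0] (1,0) acc=0 (h:0 v:0)
  [1] (1,0) acc=35 (h:7 v:5)
  [2] (1,0) acc=67 (h:8 v:4)
  [3] (1,0) acc=79 (h:2 v:6)
Under RS (2×3), PE[1][0]:
  [0] (1,0) acc=0 (h:0 v:0)
  [1] (1,0) acc=35 (h:35 v:5)
  [2] (1,0) acc=28 (h:28 v:4)
  [3] (1,0) acc=0 (h:0 v:0)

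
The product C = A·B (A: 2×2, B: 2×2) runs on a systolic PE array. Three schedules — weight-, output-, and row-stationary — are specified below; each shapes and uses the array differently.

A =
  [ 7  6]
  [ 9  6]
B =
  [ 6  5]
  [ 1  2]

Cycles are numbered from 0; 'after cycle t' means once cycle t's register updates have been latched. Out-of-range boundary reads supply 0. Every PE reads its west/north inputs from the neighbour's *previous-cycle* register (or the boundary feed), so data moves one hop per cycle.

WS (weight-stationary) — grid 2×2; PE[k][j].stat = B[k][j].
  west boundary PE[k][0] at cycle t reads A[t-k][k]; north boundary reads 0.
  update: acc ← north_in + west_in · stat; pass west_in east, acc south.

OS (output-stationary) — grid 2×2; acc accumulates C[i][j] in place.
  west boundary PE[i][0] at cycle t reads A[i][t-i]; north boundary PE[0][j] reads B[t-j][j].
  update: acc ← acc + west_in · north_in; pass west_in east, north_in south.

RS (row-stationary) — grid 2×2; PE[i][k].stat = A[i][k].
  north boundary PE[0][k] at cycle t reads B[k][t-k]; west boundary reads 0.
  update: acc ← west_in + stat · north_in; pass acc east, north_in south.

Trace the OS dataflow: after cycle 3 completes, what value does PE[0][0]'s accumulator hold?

OS on a 2×2 grid — tracing PE[0][0] and its feeders:
  cycle 0: PE[0][0] → acc 42, east 7, south 6
  cycle 1: PE[0][0] → acc 48, east 6, south 1
  cycle 2: PE[0][0] → acc 48, east 0, south 0
  cycle 3: PE[0][0] → acc 48, east 0, south 0

PE[0][0].acc = 48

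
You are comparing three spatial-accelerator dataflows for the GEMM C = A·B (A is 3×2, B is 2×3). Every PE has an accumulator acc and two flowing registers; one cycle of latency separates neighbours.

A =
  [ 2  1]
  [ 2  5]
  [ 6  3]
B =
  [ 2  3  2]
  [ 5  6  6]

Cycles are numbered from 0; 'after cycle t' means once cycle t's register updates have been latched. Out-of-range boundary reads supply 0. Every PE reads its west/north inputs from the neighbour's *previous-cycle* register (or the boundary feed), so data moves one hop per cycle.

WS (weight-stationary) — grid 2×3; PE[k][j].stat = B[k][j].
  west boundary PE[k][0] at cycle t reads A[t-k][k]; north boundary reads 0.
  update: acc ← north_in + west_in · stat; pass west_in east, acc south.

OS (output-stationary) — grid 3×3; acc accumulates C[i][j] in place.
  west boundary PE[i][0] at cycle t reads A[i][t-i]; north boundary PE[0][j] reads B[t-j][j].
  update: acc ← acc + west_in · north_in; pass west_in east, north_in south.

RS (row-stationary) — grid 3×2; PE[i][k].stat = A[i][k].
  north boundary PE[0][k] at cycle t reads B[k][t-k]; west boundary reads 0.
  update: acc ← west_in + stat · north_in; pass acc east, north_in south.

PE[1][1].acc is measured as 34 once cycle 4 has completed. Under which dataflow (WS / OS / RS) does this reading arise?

dataflow = RS

— WS: 2×3; PE[1][1] trace:
  step 0 · PE1,1: acc=0; fwd→0 fwd↓0
  step 1 · PE1,1: acc=0; fwd→0 fwd↓0
  step 2 · PE1,1: acc=12; fwd→1 fwd↓12
  step 3 · PE1,1: acc=36; fwd→5 fwd↓36
  step 4 · PE1,1: acc=36; fwd→3 fwd↓36
— OS: 3×3; PE[1][1] trace:
  step 0 · PE1,1: acc=0; fwd→0 fwd↓0
  step 1 · PE1,1: acc=0; fwd→0 fwd↓0
  step 2 · PE1,1: acc=6; fwd→2 fwd↓3
  step 3 · PE1,1: acc=36; fwd→5 fwd↓6
  step 4 · PE1,1: acc=36; fwd→0 fwd↓0
— RS: 3×2; PE[1][1] trace:
  step 0 · PE1,1: acc=0; fwd→0 fwd↓0
  step 1 · PE1,1: acc=0; fwd→0 fwd↓0
  step 2 · PE1,1: acc=29; fwd→29 fwd↓5
  step 3 · PE1,1: acc=36; fwd→36 fwd↓6
  step 4 · PE1,1: acc=34; fwd→34 fwd↓6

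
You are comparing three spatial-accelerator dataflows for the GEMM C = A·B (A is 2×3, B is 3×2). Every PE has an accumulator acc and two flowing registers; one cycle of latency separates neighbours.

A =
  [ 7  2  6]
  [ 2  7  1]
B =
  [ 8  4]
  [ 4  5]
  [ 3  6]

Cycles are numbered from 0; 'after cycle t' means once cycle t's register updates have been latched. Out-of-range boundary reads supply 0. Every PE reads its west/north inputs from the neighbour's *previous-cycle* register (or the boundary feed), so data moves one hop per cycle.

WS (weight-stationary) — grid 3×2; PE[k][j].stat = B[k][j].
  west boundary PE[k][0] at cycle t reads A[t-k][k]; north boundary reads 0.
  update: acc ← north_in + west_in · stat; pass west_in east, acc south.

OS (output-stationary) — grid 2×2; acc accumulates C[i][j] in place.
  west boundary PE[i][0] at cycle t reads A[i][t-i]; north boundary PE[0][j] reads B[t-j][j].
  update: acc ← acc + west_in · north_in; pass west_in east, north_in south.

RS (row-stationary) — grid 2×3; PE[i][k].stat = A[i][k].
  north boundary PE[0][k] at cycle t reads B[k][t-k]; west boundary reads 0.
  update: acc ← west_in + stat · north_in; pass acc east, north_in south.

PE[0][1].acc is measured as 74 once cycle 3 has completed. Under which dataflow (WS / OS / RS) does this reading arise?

Under WS (3×2), PE[0][1]:
  @0  [0,1]  acc 0  |  →0  ↓0
  @1  [0,1]  acc 28  |  →7  ↓28
  @2  [0,1]  acc 8  |  →2  ↓8
  @3  [0,1]  acc 0  |  →0  ↓0
Under OS (2×2), PE[0][1]:
  @0  [0,1]  acc 0  |  →0  ↓0
  @1  [0,1]  acc 28  |  →7  ↓4
  @2  [0,1]  acc 38  |  →2  ↓5
  @3  [0,1]  acc 74  |  →6  ↓6
Under RS (2×3), PE[0][1]:
  @0  [0,1]  acc 0  |  →0  ↓0
  @1  [0,1]  acc 64  |  →64  ↓4
  @2  [0,1]  acc 38  |  →38  ↓5
  @3  [0,1]  acc 0  |  →0  ↓0

dataflow = OS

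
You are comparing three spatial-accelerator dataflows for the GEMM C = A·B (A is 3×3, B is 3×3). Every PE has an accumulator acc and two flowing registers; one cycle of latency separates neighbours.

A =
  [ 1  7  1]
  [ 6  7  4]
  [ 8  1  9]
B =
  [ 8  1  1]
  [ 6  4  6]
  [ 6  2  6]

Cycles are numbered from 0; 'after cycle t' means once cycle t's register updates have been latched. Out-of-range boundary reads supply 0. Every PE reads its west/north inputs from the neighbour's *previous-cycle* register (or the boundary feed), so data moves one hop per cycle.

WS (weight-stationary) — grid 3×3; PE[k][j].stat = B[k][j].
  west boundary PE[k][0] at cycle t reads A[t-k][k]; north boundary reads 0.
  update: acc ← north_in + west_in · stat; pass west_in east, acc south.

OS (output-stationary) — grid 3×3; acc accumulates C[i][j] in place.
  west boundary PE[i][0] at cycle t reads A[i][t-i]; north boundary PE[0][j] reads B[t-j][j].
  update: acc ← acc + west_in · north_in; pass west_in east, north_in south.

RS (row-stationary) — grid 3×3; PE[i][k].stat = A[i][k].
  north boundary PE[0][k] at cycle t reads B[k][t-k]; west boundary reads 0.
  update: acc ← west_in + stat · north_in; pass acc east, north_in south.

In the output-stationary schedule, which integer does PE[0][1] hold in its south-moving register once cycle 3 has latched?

register = 2

OS on a 3×3 grid — tracing PE[0][1] and its feeders:
  @0  [0,0]  acc 8  |  →1  ↓8
  @0  [0,1]  acc 0  |  →0  ↓0
  @1  [0,0]  acc 50  |  →7  ↓6
  @1  [0,1]  acc 1  |  →1  ↓1
  @2  [0,0]  acc 56  |  →1  ↓6
  @2  [0,1]  acc 29  |  →7  ↓4
  @3  [0,0]  acc 56  |  →0  ↓0
  @3  [0,1]  acc 31  |  →1  ↓2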